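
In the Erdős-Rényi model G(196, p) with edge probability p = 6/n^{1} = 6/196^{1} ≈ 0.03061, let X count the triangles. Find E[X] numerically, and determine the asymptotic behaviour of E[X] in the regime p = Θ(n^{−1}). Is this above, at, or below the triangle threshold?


Number of potential triangles: C(196, 3) = 1235780.
Each occurs with probability p³ ≈ (0.03061)³ ≈ 2.868703e-05.
By linearity: E[X] = C(196, 3)·p³ ≈ 1235780 · 2.868703e-05 ≈ 35.4509.
Here α = 1, so p = 6/n is exactly at the triangle threshold p ~ 1/n. Asymptotically E[X] → c³/6 = 6³/6 = 36 ≈ 36.0000, a bounded constant. In this regime the triangle count is asymptotically Poisson(c³/6).

E[X] ≈ 35.4509; in regime p = Θ(1/n^{1}) E[X] stays bounded (at the triangle threshold p ~ 1/n).


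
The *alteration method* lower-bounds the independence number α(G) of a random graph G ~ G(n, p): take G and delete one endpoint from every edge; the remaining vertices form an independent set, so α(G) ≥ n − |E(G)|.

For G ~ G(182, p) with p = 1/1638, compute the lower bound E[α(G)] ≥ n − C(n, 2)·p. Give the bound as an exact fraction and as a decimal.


E[|E(G)|] = C(182, 2)·p = 16471 · (1/1638) = 181/18.
E[α(G)] ≥ n − E[|E(G)|] = 182 − 181/18 = 3095/18.
Numerically: ≈ 171.9444.
(This is only a lower bound; the true E[α(G)] may be larger.)

E[α(G)] ≥ 3095/18 ≈ 171.9444.


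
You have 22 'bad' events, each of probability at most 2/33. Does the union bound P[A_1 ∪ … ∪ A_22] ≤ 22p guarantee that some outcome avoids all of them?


Union bound: P[∪_{i=1}^{22} A_i] ≤ Σ_i P[A_i] ≤ 22·p = 22·(2/33) = 4/3.
Numerically: 4/3 ≈ 1.3333.
Is 4/3 < 1? NO.
Since the bound 4/3 is ≥ 1, the union bound is uninformative here; it does NOT by itself certify existence.

22·p = 4/3 ≈ 1.3333; existence NOT certified by the union bound.


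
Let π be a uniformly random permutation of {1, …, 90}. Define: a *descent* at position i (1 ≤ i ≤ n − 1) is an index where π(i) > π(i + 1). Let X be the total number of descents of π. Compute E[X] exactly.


Write X = Σ X_I over i = 1, …, 89, with X_I the indicator of one descent.
There are 89 indicators.
For each fixed i, the pair (π(i), π(i+1)) is a uniformly random ordered pair of distinct values from {1, …, 90}; by symmetry P[π(i) > π(i+1)] = 1/2.
By linearity: E[X] = 89 · (1/2) = (90 − 1) · (1/2) = 89/2 ≈ 44.500.

E[X] = 89/2 = 44.500.


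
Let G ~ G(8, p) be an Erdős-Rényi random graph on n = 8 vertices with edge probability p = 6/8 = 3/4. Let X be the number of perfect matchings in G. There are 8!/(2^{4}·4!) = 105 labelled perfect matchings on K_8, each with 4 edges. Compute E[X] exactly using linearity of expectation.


K_8 has 8!/(2^{4}·4!) = 105 labelled perfect matchings.
For each such perfect matching H, let X_H = 1 if all 4 edges of H are present in G. Then P[X_H = 1] = p^{4} = (3/4)^{4} = 81/256.
Summing the indicators: E[X] = Σ_H E[X_H] = 105 · p^{4} = 105 · 81/256 = 8505/256.
Numerically: E[X] ≈ 33.2.

E[X] = 105 · (3/4)^{4} = 8505/256 ≈ 33.2.


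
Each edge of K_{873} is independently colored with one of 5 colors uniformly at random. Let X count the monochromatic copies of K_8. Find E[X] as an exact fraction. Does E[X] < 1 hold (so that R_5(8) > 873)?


E[X] = C(873, 8) · 5^{1 − 28} = 8102594482562031309 · 5^{−27} = 8102594482562031309/7450580596923828125.
As a reduced fraction: E[X] = 8102594482562031309/7450580596923828125 ≈ 1.087512.
Is E[X] < 1? NO.
Since E[X] ≥ 1, the first-moment bound is inconclusive at n = 873; it does NOT by itself certify R_5(8) > 873.

E[X] = 8102594482562031309/7450580596923828125 ≈ 1.087512; E[X] ≥ 1; first-moment method inconclusive here.


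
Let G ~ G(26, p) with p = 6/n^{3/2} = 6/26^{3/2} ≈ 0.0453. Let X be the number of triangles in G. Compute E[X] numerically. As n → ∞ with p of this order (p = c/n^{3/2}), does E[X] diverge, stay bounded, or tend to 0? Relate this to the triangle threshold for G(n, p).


Number of potential triangles: C(26, 3) = 2600.
Each occurs with probability p³ ≈ (0.0453)³ ≈ 9.26987e-05.
By linearity: E[X] = C(26, 3)·p³ ≈ 2600 · 9.26987e-05 ≈ 0.241.
Since α = 3/2 > 1, p = c/n^{3/2} = o(1/n) is below the triangle threshold p ~ 1/n. Asymptotically E[X] ~ (c³/6)·n^{3(1−α)} = (6³/6)·n^{-1.5} → 0, so by Markov's inequality G has no triangles w.h.p.

E[X] ≈ 0.241; in regime p = Θ(1/n^{3/2}) E[X] tends to 0 (below the triangle threshold p ~ 1/n).


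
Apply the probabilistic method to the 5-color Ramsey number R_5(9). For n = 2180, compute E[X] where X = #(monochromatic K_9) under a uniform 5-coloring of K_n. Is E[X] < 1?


E[X] = C(2180, 9) · 5^{1 − 36} = 3014145651459519573444800 · 5^{−35} = 3014145651459519573444800/2910383045673370361328125.
As a reduced fraction: E[X] = 120565826058380782937792/116415321826934814453125 ≈ 1.0357.
Is E[X] < 1? NO.
Since E[X] ≥ 1, the first-moment bound is inconclusive at n = 2180; it does NOT by itself certify R_5(9) > 2180.

E[X] = 120565826058380782937792/116415321826934814453125 ≈ 1.0357; E[X] ≥ 1; first-moment method inconclusive here.


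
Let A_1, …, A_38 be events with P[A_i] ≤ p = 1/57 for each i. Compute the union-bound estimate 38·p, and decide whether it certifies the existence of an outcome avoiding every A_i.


Union bound: P[∪_{i=1}^{38} A_i] ≤ Σ_i P[A_i] ≤ 38·p = 38·(1/57) = 2/3.
Numerically: 2/3 ≈ 0.6667.
Is 2/3 < 1? YES.
Since P[∪ A_i] ≤ 2/3 < 1, the complement has P[∩ A_i^c] ≥ 1 − 2/3 = 1/3 > 0, so some outcome avoids every A_i.

38·p = 2/3 ≈ 0.6667; existence CERTIFIED by the union bound.


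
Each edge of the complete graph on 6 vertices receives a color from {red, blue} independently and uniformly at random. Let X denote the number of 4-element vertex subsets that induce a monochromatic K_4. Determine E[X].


Let X = Σ_S X_S over the C(6, 4) = 15 subsets S of size 4, where X_S = 1 if the K_4 on S is monochromatic.
For a fixed S, the K_4 on S has C(4, 2) = 6 edges. P[all 6 edges red] = (1/2)^6, and likewise for blue, so P[monochromatic] = 2·(1/2)^6 = 2^{1 − 6} = 1/32.
Summing: E[X] = C(6, 4) · 2^{1 − 6} = 15 · 1/32 = 15/32.
Numerically: E[X] ≈ 0.469.

E[X] = C(6,4)·2^(1−C(4,2)) = 15/32 ≈ 0.469.


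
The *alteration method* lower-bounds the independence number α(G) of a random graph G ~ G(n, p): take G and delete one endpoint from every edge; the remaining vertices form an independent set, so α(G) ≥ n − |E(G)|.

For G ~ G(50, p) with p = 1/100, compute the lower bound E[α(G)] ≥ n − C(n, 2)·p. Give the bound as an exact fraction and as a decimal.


E[|E(G)|] = C(50, 2)·p = 1225 · (1/100) = 49/4.
E[α(G)] ≥ n − E[|E(G)|] = 50 − 49/4 = 151/4.
Numerically: ≈ 37.7500.
(This is only a lower bound; the true E[α(G)] may be larger.)

E[α(G)] ≥ 151/4 ≈ 37.7500.


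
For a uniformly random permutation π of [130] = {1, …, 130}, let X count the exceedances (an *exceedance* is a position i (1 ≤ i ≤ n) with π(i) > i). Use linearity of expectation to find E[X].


Write X = Σ_{i=1}^{130} X_i, where X_i = 1_{π(i) > i}.
For each fixed i, π(i) is uniform over {1, …, 130} (marginal of a uniform permutation), so P[π(i) > i] = (n − i)/n. Summing: Σ_{i=1}^{130} (n − i)/n = (0 + 1 + … + 129)/130 = 130(130 − 1)/(2·130) = (130 − 1)/2.
Hence E[X] = Σ_{i=1}^{130} (130 − i)/130 = 129/2 ≈ 64.500.

E[X] = 129/2 = 64.500.


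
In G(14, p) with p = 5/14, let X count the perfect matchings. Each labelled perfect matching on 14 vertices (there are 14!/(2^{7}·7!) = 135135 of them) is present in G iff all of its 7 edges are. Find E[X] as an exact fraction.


K_14 has 14!/(2^{7}·7!) = 135135 labelled perfect matchings.
For each such perfect matching H, let X_H = 1 if all 7 edges of H are present in G. Then P[X_H = 1] = p^{7} = (5/14)^{7} = 78125/105413504.
By linearity of expectation: E[X] = Σ_H E[X_H] = 135135 · p^{7} = 135135 · 78125/105413504 = 1508203125/15059072.
Numerically: E[X] ≈ 100.152.

E[X] = 135135 · (5/14)^{7} = 1508203125/15059072 ≈ 100.152.


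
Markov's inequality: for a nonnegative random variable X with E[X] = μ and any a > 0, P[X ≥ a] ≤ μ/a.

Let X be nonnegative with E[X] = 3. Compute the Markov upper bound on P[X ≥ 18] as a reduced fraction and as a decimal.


μ = E[X] = 3, a = 18.
Markov: P[X ≥ 18] ≤ μ/a = (3)/18 = 1/6.
Numerically: ≈ 0.16667.
(Since a = 18 > μ = 3.00000, the bound 1/6 is < 1 and informative.)

P[X ≥ 18] ≤ 1/6 ≈ 0.16667.


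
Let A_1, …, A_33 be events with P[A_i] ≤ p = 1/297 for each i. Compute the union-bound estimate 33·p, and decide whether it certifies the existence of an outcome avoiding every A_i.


Union bound: P[∪_{i=1}^{33} A_i] ≤ Σ_i P[A_i] ≤ 33·p = 33·(1/297) = 1/9.
Numerically: 1/9 ≈ 0.11111.
Is 1/9 < 1? YES.
Since P[∪ A_i] ≤ 1/9 < 1, the complement has P[∩ A_i^c] ≥ 1 − 1/9 = 8/9 > 0, so some outcome avoids every A_i.

33·p = 1/9 ≈ 0.11111; existence CERTIFIED by the union bound.


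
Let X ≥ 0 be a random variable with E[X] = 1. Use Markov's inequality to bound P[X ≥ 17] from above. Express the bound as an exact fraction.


μ = E[X] = 1, a = 17.
Markov: P[X ≥ 17] ≤ μ/a = (1)/17 = 1/17.
Numerically: ≈ 0.059.
(Since a = 17 > μ = 1.000, the bound 1/17 is < 1 and informative.)

P[X ≥ 17] ≤ 1/17 ≈ 0.059.


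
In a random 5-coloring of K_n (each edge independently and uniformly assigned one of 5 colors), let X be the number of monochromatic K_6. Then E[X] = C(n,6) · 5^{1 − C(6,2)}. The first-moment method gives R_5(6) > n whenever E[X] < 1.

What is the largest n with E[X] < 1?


We need C(n, 6) · 5^{1 − 15} < 1, i.e. C(n, 6) < 5^{15 − 1} = 6103515625.
Check values of n near the boundary:
  n = 125: C(125, 6) = 4690625500; 4690625500 < 6103515625? YES
  n = 126: C(126, 6) = 4925156775; 4925156775 < 6103515625? YES
  n = 127: C(127, 6) = 5169379425; 5169379425 < 6103515625? YES
  n = 128: C(128, 6) = 5423611200; 5423611200 < 6103515625? YES
  n = 129: C(129, 6) = 5688177600; 5688177600 < 6103515625? YES
  n = 130: C(130, 6) = 5963412000; 5963412000 < 6103515625? YES
  n = 131: C(131, 6) = 6249655776; 6249655776 < 6103515625? NO
  n = 132: C(132, 6) = 6547258432; 6547258432 < 6103515625? NO
The largest n with C(n, 6) < 6103515625 is n = 130 (where E[X] = 47707296/48828125 ≈ 0.9770). Hence R_5(6) > 130, i.e. R_5(6) ≥ 131.

Largest n = 130; hence R_5(6) > 130.


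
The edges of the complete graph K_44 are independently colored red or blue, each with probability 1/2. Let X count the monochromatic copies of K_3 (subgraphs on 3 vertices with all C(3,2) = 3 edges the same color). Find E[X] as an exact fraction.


Let X = Σ_S X_S over the C(44, 3) = 13244 subsets S of size 3, where X_S = 1 if the K_3 on S is monochromatic.
For a fixed S, the K_3 on S has C(3, 2) = 3 edges. P[all 3 edges red] = (1/2)^3, and likewise for blue, so P[monochromatic] = 2·(1/2)^3 = 2^{1 − 3} = 1/4.
Summing: E[X] = C(44, 3) · 2^{1 − 3} = 13244 · 1/4 = 3311.
Numerically: E[X] ≈ 3311.000000.

E[X] = C(44,3)·2^(1−C(3,2)) = 3311 ≈ 3311.000000.


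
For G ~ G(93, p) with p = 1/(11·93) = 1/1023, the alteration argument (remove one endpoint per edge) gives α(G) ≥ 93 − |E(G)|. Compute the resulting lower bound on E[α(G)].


E[|E(G)|] = C(93, 2)·p = 4278 · (1/1023) = 46/11.
E[α(G)] ≥ n − E[|E(G)|] = 93 − 46/11 = 977/11.
Numerically: ≈ 88.8182.
(This is only a lower bound; the true E[α(G)] may be larger.)

E[α(G)] ≥ 977/11 ≈ 88.8182.


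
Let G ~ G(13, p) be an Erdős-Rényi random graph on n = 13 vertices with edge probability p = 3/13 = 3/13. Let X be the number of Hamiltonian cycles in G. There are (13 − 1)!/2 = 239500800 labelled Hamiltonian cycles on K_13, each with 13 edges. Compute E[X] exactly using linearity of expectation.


K_13 has (13 − 1)!/2 = 239500800 labelled Hamiltonian cycles.
For each such Hamiltonian cycle H, let X_H = 1 if all 13 edges of H are present in G. Then P[X_H = 1] = p^{13} = (3/13)^{13} = 1594323/302875106592253.
Summing the indicators: E[X] = Σ_H E[X_H] = 239500800 · p^{13} = 239500800 · 1594323/302875106592253 = 381841633958400/302875106592253.
Numerically: E[X] ≈ 1.2607.

E[X] = 239500800 · (3/13)^{13} = 381841633958400/302875106592253 ≈ 1.2607.


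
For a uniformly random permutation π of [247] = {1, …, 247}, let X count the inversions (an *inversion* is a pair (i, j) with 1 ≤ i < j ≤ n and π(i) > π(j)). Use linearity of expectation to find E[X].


Write X = Σ X_I over the C(247, 2) = 30381 pairs i < j, with X_I the indicator of one inversion.
There are 30381 indicators.
For each fixed pair i < j, the values π(i) and π(j) are two distinct elements of {1, …, 247} in uniformly random order; by symmetry P[π(i) > π(j)] = 1/2.
By linearity: E[X] = 30381 · (1/2) = C(247, 2) · (1/2) = 30381/2 = 30381/2 ≈ 15190.500000.

E[X] = 30381/2 = 15190.500000.


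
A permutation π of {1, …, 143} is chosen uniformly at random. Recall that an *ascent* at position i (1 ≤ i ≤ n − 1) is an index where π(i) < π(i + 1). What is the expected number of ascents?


Write X = Σ X_I over i = 1, …, 142, with X_I the indicator of one ascent.
There are 142 indicators.
For each fixed i, the pair (π(i), π(i+1)) is a uniformly random ordered pair of distinct values from {1, …, 143}; by symmetry P[π(i) < π(i+1)] = 1/2.
By linearity: E[X] = 142 · (1/2) = (143 − 1) · (1/2) = 71 ≈ 71.000000.

E[X] = 71 = 71.000000.


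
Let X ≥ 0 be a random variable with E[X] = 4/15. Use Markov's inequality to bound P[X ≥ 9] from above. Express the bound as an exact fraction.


μ = E[X] = 4/15, a = 9.
Markov: P[X ≥ 9] ≤ μ/a = (4/15)/9 = 4/135.
Numerically: ≈ 0.0296.
(Since a = 9 > μ = 0.2667, the bound 4/135 is < 1 and informative.)

P[X ≥ 9] ≤ 4/135 ≈ 0.0296.


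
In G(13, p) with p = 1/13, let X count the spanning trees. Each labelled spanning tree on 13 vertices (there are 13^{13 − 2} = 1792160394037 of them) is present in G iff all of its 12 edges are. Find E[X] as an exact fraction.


K_13 has 13^{13 − 2} = 1792160394037 labelled spanning trees.
For each such spanning tree H, let X_H = 1 if all 12 edges of H are present in G. Then P[X_H = 1] = p^{12} = (1/13)^{12} = 1/23298085122481.
Summing the indicators: E[X] = Σ_H E[X_H] = 1792160394037 · p^{12} = 1792160394037 · 1/23298085122481 = 1/13.
Numerically: E[X] ≈ 0.0769231.

E[X] = 1792160394037 · (1/13)^{12} = 1/13 ≈ 0.0769231.


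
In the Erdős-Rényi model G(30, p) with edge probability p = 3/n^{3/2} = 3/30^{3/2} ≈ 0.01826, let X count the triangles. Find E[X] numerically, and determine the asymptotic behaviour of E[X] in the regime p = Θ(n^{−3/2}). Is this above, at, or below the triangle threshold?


Number of potential triangles: C(30, 3) = 4060.
Each occurs with probability p³ ≈ (0.01826)³ ≈ 6.085806e-06.
By linearity: E[X] = C(30, 3)·p³ ≈ 4060 · 6.085806e-06 ≈ 0.0247.
Since α = 3/2 > 1, p = c/n^{3/2} = o(1/n) is below the triangle threshold p ~ 1/n. Asymptotically E[X] ~ (c³/6)·n^{3(1−α)} = (3³/6)·n^{-1.5} → 0, so by Markov's inequality G has no triangles w.h.p.

E[X] ≈ 0.0247; in regime p = Θ(1/n^{3/2}) E[X] tends to 0 (below the triangle threshold p ~ 1/n).


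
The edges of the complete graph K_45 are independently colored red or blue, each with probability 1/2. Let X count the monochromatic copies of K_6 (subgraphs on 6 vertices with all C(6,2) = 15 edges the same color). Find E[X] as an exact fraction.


Let X = Σ_S X_S over the C(45, 6) = 8145060 subsets S of size 6, where X_S = 1 if the K_6 on S is monochromatic.
For a fixed S, the K_6 on S has C(6, 2) = 15 edges. P[all 15 edges red] = (1/2)^15, and likewise for blue, so P[monochromatic] = 2·(1/2)^15 = 2^{1 − 15} = 1/16384.
By linearity of expectation: E[X] = C(45, 6) · 2^{1 − 15} = 8145060 · 1/16384 = 2036265/4096.
Numerically: E[X] ≈ 497.1350.

E[X] = C(45,6)·2^(1−C(6,2)) = 2036265/4096 ≈ 497.1350.


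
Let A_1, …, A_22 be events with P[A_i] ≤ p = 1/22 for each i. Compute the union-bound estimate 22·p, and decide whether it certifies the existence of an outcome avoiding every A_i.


Union bound: P[∪_{i=1}^{22} A_i] ≤ Σ_i P[A_i] ≤ 22·p = 22·(1/22) = 1.
Numerically: 1 ≈ 1.0000000.
Is 1 < 1? NO.
Since the bound 1 is ≥ 1, the union bound is uninformative here; it does NOT by itself certify existence.

22·p = 1 ≈ 1.0000000; existence NOT certified by the union bound.


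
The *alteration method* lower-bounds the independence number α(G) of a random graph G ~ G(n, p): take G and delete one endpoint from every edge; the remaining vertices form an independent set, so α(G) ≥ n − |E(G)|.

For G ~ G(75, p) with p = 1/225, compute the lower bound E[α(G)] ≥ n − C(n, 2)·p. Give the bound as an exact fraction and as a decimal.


E[|E(G)|] = C(75, 2)·p = 2775 · (1/225) = 37/3.
E[α(G)] ≥ n − E[|E(G)|] = 75 − 37/3 = 188/3.
Numerically: ≈ 62.6667.
(This is only a lower bound; the true E[α(G)] may be larger.)

E[α(G)] ≥ 188/3 ≈ 62.6667.


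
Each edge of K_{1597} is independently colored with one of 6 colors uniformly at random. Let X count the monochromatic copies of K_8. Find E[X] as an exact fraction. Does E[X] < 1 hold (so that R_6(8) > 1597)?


E[X] = C(1597, 8) · 6^{1 − 28} = 1031080153060953275445 · 6^{−27} = 1031080153060953275445/1023490369077469249536.
As a reduced fraction: E[X] = 38188153817072343535/37907050706572935168 ≈ 1.007416.
Is E[X] < 1? NO.
Since E[X] ≥ 1, the first-moment bound is inconclusive at n = 1597; it does NOT by itself certify R_6(8) > 1597.

E[X] = 38188153817072343535/37907050706572935168 ≈ 1.007416; E[X] ≥ 1; first-moment method inconclusive here.


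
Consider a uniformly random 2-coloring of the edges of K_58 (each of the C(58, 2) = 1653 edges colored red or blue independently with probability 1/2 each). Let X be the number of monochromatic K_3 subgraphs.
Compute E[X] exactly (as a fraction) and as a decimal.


Let X = Σ_S X_S over the C(58, 3) = 30856 subsets S of size 3, where X_S = 1 if the K_3 on S is monochromatic.
For a fixed S, the K_3 on S has C(3, 2) = 3 edges. P[all 3 edges red] = (1/2)^3, and likewise for blue, so P[monochromatic] = 2·(1/2)^3 = 2^{1 − 3} = 1/4.
By linearity of expectation: E[X] = C(58, 3) · 2^{1 − 3} = 30856 · 1/4 = 7714.
Numerically: E[X] ≈ 7714.000.

E[X] = C(58,3)·2^(1−C(3,2)) = 7714 ≈ 7714.000.


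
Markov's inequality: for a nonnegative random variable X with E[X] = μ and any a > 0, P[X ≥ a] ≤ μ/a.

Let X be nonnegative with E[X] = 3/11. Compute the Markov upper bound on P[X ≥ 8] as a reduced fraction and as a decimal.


μ = E[X] = 3/11, a = 8.
Markov: P[X ≥ 8] ≤ μ/a = (3/11)/8 = 3/88.
Numerically: ≈ 0.034091.
(Since a = 8 > μ = 0.272727, the bound 3/88 is < 1 and informative.)

P[X ≥ 8] ≤ 3/88 ≈ 0.034091.


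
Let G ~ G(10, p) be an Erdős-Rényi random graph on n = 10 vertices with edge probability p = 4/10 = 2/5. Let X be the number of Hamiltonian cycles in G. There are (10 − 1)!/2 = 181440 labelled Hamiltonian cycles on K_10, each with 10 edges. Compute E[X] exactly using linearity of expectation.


K_10 has (10 − 1)!/2 = 181440 labelled Hamiltonian cycles.
For each such Hamiltonian cycle H, let X_H = 1 if all 10 edges of H are present in G. Then P[X_H = 1] = p^{10} = (2/5)^{10} = 1024/9765625.
Summing the indicators: E[X] = Σ_H E[X_H] = 181440 · p^{10} = 181440 · 1024/9765625 = 37158912/1953125.
Numerically: E[X] ≈ 19.025.

E[X] = 181440 · (2/5)^{10} = 37158912/1953125 ≈ 19.025.


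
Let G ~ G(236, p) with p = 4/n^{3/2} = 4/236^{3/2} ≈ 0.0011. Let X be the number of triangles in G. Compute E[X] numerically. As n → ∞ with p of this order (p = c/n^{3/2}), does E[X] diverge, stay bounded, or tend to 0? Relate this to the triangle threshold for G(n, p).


Number of potential triangles: C(236, 3) = 2162940.
Each occurs with probability p³ ≈ (0.0011)³ ≈ 1.34300e-09.
By linearity: E[X] = C(236, 3)·p³ ≈ 2162940 · 1.34300e-09 ≈ 0.003.
Since α = 3/2 > 1, p = c/n^{3/2} = o(1/n) is below the triangle threshold p ~ 1/n. Asymptotically E[X] ~ (c³/6)·n^{3(1−α)} = (4³/6)·n^{-1.5} → 0, so by Markov's inequality G has no triangles w.h.p.

E[X] ≈ 0.003; in regime p = Θ(1/n^{3/2}) E[X] tends to 0 (below the triangle threshold p ~ 1/n).


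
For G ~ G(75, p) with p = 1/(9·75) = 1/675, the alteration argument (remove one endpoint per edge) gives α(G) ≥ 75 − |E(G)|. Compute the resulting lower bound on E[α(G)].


E[|E(G)|] = C(75, 2)·p = 2775 · (1/675) = 37/9.
E[α(G)] ≥ n − E[|E(G)|] = 75 − 37/9 = 638/9.
Numerically: ≈ 70.88889.
(This is only a lower bound; the true E[α(G)] may be larger.)

E[α(G)] ≥ 638/9 ≈ 70.88889.


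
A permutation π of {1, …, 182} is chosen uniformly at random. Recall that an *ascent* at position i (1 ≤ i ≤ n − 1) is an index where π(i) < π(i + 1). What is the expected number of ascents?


Write X = Σ X_I over i = 1, …, 181, with X_I the indicator of one ascent.
There are 181 indicators.
For each fixed i, the pair (π(i), π(i+1)) is a uniformly random ordered pair of distinct values from {1, …, 182}; by symmetry P[π(i) < π(i+1)] = 1/2.
By linearity: E[X] = 181 · (1/2) = (182 − 1) · (1/2) = 181/2 ≈ 90.50000.

E[X] = 181/2 = 90.50000.


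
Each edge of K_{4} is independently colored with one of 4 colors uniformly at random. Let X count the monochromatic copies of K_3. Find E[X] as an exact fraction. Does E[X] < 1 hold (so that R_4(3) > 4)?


E[X] = C(4, 3) · 4^{1 − 3} = 4 · 4^{−2} = 4/16.
As a reduced fraction: E[X] = 1/4 ≈ 0.2500.
Is E[X] < 1? YES.
Since E[X] < 1, there exists a 4-coloring of K_{4} with no monochromatic K_3; hence R_4(3) > 4.

E[X] = 1/4 ≈ 0.2500; E[X] < 1, so R_4(3) > 4.


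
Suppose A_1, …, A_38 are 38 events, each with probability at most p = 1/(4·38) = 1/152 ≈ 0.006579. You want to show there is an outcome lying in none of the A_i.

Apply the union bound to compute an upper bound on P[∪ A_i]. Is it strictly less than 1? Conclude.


Union bound: P[∪_{i=1}^{38} A_i] ≤ Σ_i P[A_i] ≤ 38·p = 38·(1/152) = 1/4.
Numerically: 1/4 ≈ 0.250000.
Is 1/4 < 1? YES.
Since P[∪ A_i] ≤ 1/4 < 1, the complement has P[∩ A_i^c] ≥ 1 − 1/4 = 3/4 > 0, so some outcome avoids every A_i.

38·p = 1/4 ≈ 0.250000; existence CERTIFIED by the union bound.


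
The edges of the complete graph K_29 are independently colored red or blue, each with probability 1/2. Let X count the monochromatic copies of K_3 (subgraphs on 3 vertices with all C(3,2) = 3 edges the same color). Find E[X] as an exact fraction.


Let X = Σ_S X_S over the C(29, 3) = 3654 subsets S of size 3, where X_S = 1 if the K_3 on S is monochromatic.
For a fixed S, the K_3 on S has C(3, 2) = 3 edges. P[all 3 edges red] = (1/2)^3, and likewise for blue, so P[monochromatic] = 2·(1/2)^3 = 2^{1 − 3} = 1/4.
By linearity: E[X] = C(29, 3) · 2^{1 − 3} = 3654 · 1/4 = 1827/2.
Numerically: E[X] ≈ 913.50000.

E[X] = C(29,3)·2^(1−C(3,2)) = 1827/2 ≈ 913.50000.


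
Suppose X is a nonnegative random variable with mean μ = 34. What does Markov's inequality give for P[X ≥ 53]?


μ = E[X] = 34, a = 53.
Markov: P[X ≥ 53] ≤ μ/a = (34)/53 = 34/53.
Numerically: ≈ 0.64151.
(Since a = 53 > μ = 34.00000, the bound 34/53 is < 1 and informative.)

P[X ≥ 53] ≤ 34/53 ≈ 0.64151.


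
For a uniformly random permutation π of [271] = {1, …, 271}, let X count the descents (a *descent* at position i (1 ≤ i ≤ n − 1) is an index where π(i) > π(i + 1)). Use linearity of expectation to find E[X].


Write X = Σ X_I over i = 1, …, 270, with X_I the indicator of one descent.
There are 270 indicators.
For each fixed i, the pair (π(i), π(i+1)) is a uniformly random ordered pair of distinct values from {1, …, 271}; by symmetry P[π(i) > π(i+1)] = 1/2.
By linearity: E[X] = 270 · (1/2) = (271 − 1) · (1/2) = 135 ≈ 135.0000.

E[X] = 135 = 135.0000.


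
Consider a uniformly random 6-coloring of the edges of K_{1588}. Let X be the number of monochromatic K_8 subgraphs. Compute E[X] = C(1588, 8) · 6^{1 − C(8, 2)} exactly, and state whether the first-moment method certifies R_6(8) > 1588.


E[X] = C(1588, 8) · 6^{1 − 28} = 985402800396653769702 · 6^{−27} = 985402800396653769702/1023490369077469249536.
As a reduced fraction: E[X] = 54744600022036320539/56860576059859402752 ≈ 0.9627866.
Is E[X] < 1? YES.
Since E[X] < 1, there exists a 6-coloring of K_{1588} with no monochromatic K_8; hence R_6(8) > 1588.

E[X] = 54744600022036320539/56860576059859402752 ≈ 0.9627866; E[X] < 1, so R_6(8) > 1588.


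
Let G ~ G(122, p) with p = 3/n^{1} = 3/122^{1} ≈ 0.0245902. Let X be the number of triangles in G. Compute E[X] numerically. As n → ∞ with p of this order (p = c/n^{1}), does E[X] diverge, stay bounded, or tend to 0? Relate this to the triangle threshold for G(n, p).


Number of potential triangles: C(122, 3) = 295240.
Each occurs with probability p³ ≈ (0.0245902)³ ≈ 1.48690860e-05.
By linearity: E[X] = C(122, 3)·p³ ≈ 295240 · 1.48690860e-05 ≈ 4.389949.
Here α = 1, so p = 3/n is exactly at the triangle threshold p ~ 1/n. Asymptotically E[X] → c³/6 = 3³/6 = 9/2 ≈ 4.500000, a bounded constant. In this regime the triangle count is asymptotically Poisson(c³/6).

E[X] ≈ 4.389949; in regime p = Θ(1/n^{1}) E[X] stays bounded (at the triangle threshold p ~ 1/n).


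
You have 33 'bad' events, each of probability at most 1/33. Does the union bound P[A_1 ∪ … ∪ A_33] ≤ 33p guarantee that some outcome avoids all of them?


Union bound: P[∪_{i=1}^{33} A_i] ≤ Σ_i P[A_i] ≤ 33·p = 33·(1/33) = 1.
Numerically: 1 ≈ 1.0000000.
Is 1 < 1? NO.
Since the bound 1 is ≥ 1, the union bound is uninformative here; it does NOT by itself certify existence.

33·p = 1 ≈ 1.0000000; existence NOT certified by the union bound.


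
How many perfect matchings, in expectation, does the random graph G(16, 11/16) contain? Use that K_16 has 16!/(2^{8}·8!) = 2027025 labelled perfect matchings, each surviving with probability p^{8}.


K_16 has 16!/(2^{8}·8!) = 2027025 labelled perfect matchings.
For each such perfect matching H, let X_H = 1 if all 8 edges of H are present in G. Then P[X_H = 1] = p^{8} = (11/16)^{8} = 214358881/4294967296.
By linearity: E[X] = Σ_H E[X_H] = 2027025 · p^{8} = 2027025 · 214358881/4294967296 = 434510810759025/4294967296.
Numerically: E[X] ≈ 1.01e+05.

E[X] = 2027025 · (11/16)^{8} = 434510810759025/4294967296 ≈ 1.01e+05.


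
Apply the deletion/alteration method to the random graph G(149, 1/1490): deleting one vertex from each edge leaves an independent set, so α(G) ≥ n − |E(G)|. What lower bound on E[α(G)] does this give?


E[|E(G)|] = C(149, 2)·p = 11026 · (1/1490) = 37/5.
E[α(G)] ≥ n − E[|E(G)|] = 149 − 37/5 = 708/5.
Numerically: ≈ 141.60000.
(This is only a lower bound; the true E[α(G)] may be larger.)

E[α(G)] ≥ 708/5 ≈ 141.60000.


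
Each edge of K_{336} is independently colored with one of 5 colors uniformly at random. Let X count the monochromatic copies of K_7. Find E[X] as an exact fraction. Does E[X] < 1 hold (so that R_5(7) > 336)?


E[X] = C(336, 7) · 5^{1 − 21} = 90079147136880 · 5^{−20} = 90079147136880/95367431640625.
As a reduced fraction: E[X] = 18015829427376/19073486328125 ≈ 0.9445.
Is E[X] < 1? YES.
Since E[X] < 1, there exists a 5-coloring of K_{336} with no monochromatic K_7; hence R_5(7) > 336.

E[X] = 18015829427376/19073486328125 ≈ 0.9445; E[X] < 1, so R_5(7) > 336.


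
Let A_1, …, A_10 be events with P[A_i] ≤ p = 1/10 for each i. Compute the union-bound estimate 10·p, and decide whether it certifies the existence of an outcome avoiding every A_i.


Union bound: P[∪_{i=1}^{10} A_i] ≤ Σ_i P[A_i] ≤ 10·p = 10·(1/10) = 1.
Numerically: 1 ≈ 1.000000.
Is 1 < 1? NO.
Since the bound 1 is ≥ 1, the union bound is uninformative here; it does NOT by itself certify existence.

10·p = 1 ≈ 1.000000; existence NOT certified by the union bound.


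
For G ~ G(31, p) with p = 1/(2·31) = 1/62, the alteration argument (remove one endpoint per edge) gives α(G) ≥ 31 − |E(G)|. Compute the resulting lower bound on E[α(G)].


E[|E(G)|] = C(31, 2)·p = 465 · (1/62) = 15/2.
E[α(G)] ≥ n − E[|E(G)|] = 31 − 15/2 = 47/2.
Numerically: ≈ 23.500.
(This is only a lower bound; the true E[α(G)] may be larger.)

E[α(G)] ≥ 47/2 ≈ 23.500.


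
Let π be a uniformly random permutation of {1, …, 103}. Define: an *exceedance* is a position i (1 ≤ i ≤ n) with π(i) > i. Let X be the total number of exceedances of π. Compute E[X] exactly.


Write X = Σ_{i=1}^{103} X_i, where X_i = 1_{π(i) > i}.
For each fixed i, π(i) is uniform over {1, …, 103} (marginal of a uniform permutation), so P[π(i) > i] = (n − i)/n. Summing: Σ_{i=1}^{103} (n − i)/n = (0 + 1 + … + 102)/103 = 103(103 − 1)/(2·103) = (103 − 1)/2.
Hence E[X] = Σ_{i=1}^{103} (103 − i)/103 = 51 ≈ 51.000000.

E[X] = 51 = 51.000000.


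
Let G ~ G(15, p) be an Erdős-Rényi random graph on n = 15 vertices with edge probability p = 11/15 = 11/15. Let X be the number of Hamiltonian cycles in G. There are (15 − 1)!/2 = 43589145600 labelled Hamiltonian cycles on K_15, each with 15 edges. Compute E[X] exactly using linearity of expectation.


K_15 has (15 − 1)!/2 = 43589145600 labelled Hamiltonian cycles.
For each such Hamiltonian cycle H, let X_H = 1 if all 15 edges of H are present in G. Then P[X_H = 1] = p^{15} = (11/15)^{15} = 4177248169415651/437893890380859375.
By linearity: E[X] = Σ_H E[X_H] = 43589145600 · p^{15} = 43589145600 · 4177248169415651/437893890380859375 = 29972457393249757754368/72081298828125.
Numerically: E[X] ≈ 4.15815e+08.

E[X] = 43589145600 · (11/15)^{15} = 29972457393249757754368/72081298828125 ≈ 4.15815e+08.


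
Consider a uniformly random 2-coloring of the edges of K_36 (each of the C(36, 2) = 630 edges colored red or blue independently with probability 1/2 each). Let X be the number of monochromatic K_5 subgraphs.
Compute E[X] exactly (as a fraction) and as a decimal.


Let X = Σ_S X_S over the C(36, 5) = 376992 subsets S of size 5, where X_S = 1 if the K_5 on S is monochromatic.
For a fixed S, the K_5 on S has C(5, 2) = 10 edges. P[all 10 edges red] = (1/2)^10, and likewise for blue, so P[monochromatic] = 2·(1/2)^10 = 2^{1 − 10} = 1/512.
By linearity of expectation: E[X] = C(36, 5) · 2^{1 − 10} = 376992 · 1/512 = 11781/16.
Numerically: E[X] ≈ 736.312.

E[X] = C(36,5)·2^(1−C(5,2)) = 11781/16 ≈ 736.312.


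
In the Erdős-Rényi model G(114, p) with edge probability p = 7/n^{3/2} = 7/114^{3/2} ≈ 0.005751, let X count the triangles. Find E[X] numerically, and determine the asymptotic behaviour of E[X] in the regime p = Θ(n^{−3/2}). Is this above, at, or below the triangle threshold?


Number of potential triangles: C(114, 3) = 240464.
Each occurs with probability p³ ≈ (0.005751)³ ≈ 1.9020516e-07.
By linearity: E[X] = C(114, 3)·p³ ≈ 240464 · 1.9020516e-07 ≈ 0.04574.
Since α = 3/2 > 1, p = c/n^{3/2} = o(1/n) is below the triangle threshold p ~ 1/n. Asymptotically E[X] ~ (c³/6)·n^{3(1−α)} = (7³/6)·n^{-1.5} → 0, so by Markov's inequality G has no triangles w.h.p.

E[X] ≈ 0.04574; in regime p = Θ(1/n^{3/2}) E[X] tends to 0 (below the triangle threshold p ~ 1/n).


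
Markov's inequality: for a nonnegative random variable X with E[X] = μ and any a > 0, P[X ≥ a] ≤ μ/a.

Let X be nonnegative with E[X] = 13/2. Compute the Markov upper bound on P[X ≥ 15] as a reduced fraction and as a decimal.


μ = E[X] = 13/2, a = 15.
Markov: P[X ≥ 15] ≤ μ/a = (13/2)/15 = 13/30.
Numerically: ≈ 0.4333.
(Since a = 15 > μ = 6.5000, the bound 13/30 is < 1 and informative.)

P[X ≥ 15] ≤ 13/30 ≈ 0.4333.


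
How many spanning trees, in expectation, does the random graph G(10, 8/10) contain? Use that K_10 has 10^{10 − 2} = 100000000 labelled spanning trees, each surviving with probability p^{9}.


K_10 has 10^{10 − 2} = 100000000 labelled spanning trees.
For each such spanning tree H, let X_H = 1 if all 9 edges of H are present in G. Then P[X_H = 1] = p^{9} = (4/5)^{9} = 262144/1953125.
By linearity: E[X] = Σ_H E[X_H] = 100000000 · p^{9} = 100000000 · 262144/1953125 = 67108864/5.
Numerically: E[X] ≈ 1.3422e+07.

E[X] = 100000000 · (4/5)^{9} = 67108864/5 ≈ 1.3422e+07.


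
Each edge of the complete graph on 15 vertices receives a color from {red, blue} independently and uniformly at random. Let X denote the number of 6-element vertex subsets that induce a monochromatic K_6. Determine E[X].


Let X = Σ_S X_S over the C(15, 6) = 5005 subsets S of size 6, where X_S = 1 if the K_6 on S is monochromatic.
For a fixed S, the K_6 on S has C(6, 2) = 15 edges. P[all 15 edges red] = (1/2)^15, and likewise for blue, so P[monochromatic] = 2·(1/2)^15 = 2^{1 − 15} = 1/16384.
By linearity of expectation: E[X] = C(15, 6) · 2^{1 − 15} = 5005 · 1/16384 = 5005/16384.
Numerically: E[X] ≈ 0.30548.

E[X] = C(15,6)·2^(1−C(6,2)) = 5005/16384 ≈ 0.30548.


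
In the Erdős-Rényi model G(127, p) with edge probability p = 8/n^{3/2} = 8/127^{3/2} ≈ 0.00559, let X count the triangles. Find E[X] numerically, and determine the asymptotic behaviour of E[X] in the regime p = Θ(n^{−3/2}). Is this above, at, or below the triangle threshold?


Number of potential triangles: C(127, 3) = 333375.
Each occurs with probability p³ ≈ (0.00559)³ ≈ 1.746438e-07.
By linearity: E[X] = C(127, 3)·p³ ≈ 333375 · 1.746438e-07 ≈ 0.0582.
Since α = 3/2 > 1, p = c/n^{3/2} = o(1/n) is below the triangle threshold p ~ 1/n. Asymptotically E[X] ~ (c³/6)·n^{3(1−α)} = (8³/6)·n^{-1.5} → 0, so by Markov's inequality G has no triangles w.h.p.

E[X] ≈ 0.0582; in regime p = Θ(1/n^{3/2}) E[X] tends to 0 (below the triangle threshold p ~ 1/n).


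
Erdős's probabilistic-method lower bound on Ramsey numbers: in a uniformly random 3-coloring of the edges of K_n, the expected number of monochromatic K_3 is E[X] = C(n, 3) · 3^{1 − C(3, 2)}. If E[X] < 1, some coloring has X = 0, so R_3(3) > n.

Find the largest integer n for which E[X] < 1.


We need C(n, 3) · 3^{1 − 3} < 1, i.e. C(n, 3) < 3^{3 − 1} = 9.
Check values of n near the boundary:
  n = 3: C(3, 3) = 1; 1 < 9? YES
  n = 4: C(4, 3) = 4; 4 < 9? YES
  n = 5: C(5, 3) = 10; 10 < 9? NO
The largest n with C(n, 3) < 9 is n = 4 (where E[X] = 4/9 ≈ 0.4444). Hence R_3(3) > 4, i.e. R_3(3) ≥ 5.

Largest n = 4; hence R_3(3) > 4.


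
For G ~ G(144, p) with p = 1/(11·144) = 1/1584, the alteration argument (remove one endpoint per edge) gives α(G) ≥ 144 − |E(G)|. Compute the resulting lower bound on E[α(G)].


E[|E(G)|] = C(144, 2)·p = 10296 · (1/1584) = 13/2.
E[α(G)] ≥ n − E[|E(G)|] = 144 − 13/2 = 275/2.
Numerically: ≈ 137.5000.
(This is only a lower bound; the true E[α(G)] may be larger.)

E[α(G)] ≥ 275/2 ≈ 137.5000.


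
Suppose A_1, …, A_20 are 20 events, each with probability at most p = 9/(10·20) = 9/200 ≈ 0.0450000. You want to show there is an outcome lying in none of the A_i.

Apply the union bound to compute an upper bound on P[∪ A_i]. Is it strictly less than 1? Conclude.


Union bound: P[∪_{i=1}^{20} A_i] ≤ Σ_i P[A_i] ≤ 20·p = 20·(9/200) = 9/10.
Numerically: 9/10 ≈ 0.9000000.
Is 9/10 < 1? YES.
Since P[∪ A_i] ≤ 9/10 < 1, the complement has P[∩ A_i^c] ≥ 1 − 9/10 = 1/10 > 0, so some outcome avoids every A_i.

20·p = 9/10 ≈ 0.9000000; existence CERTIFIED by the union bound.


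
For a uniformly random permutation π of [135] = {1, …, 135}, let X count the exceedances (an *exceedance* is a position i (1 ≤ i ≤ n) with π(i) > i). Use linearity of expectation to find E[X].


Write X = Σ_{i=1}^{135} X_i, where X_i = 1_{π(i) > i}.
For each fixed i, π(i) is uniform over {1, …, 135} (marginal of a uniform permutation), so P[π(i) > i] = (n − i)/n. Summing: Σ_{i=1}^{135} (n − i)/n = (0 + 1 + … + 134)/135 = 135(135 − 1)/(2·135) = (135 − 1)/2.
Hence E[X] = Σ_{i=1}^{135} (135 − i)/135 = 67 ≈ 67.0000.

E[X] = 67 = 67.0000.


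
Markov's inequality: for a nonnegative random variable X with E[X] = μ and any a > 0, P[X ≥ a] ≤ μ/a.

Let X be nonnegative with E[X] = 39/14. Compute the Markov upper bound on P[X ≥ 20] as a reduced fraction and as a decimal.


μ = E[X] = 39/14, a = 20.
Markov: P[X ≥ 20] ≤ μ/a = (39/14)/20 = 39/280.
Numerically: ≈ 0.139.
(Since a = 20 > μ = 2.786, the bound 39/280 is < 1 and informative.)

P[X ≥ 20] ≤ 39/280 ≈ 0.139.


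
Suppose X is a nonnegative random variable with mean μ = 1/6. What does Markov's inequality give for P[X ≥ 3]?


μ = E[X] = 1/6, a = 3.
Markov: P[X ≥ 3] ≤ μ/a = (1/6)/3 = 1/18.
Numerically: ≈ 0.05556.
(Since a = 3 > μ = 0.16667, the bound 1/18 is < 1 and informative.)

P[X ≥ 3] ≤ 1/18 ≈ 0.05556.


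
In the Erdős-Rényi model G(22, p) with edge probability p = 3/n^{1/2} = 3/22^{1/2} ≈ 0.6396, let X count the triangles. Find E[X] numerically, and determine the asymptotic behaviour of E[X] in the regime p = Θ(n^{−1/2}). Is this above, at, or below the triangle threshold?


Number of potential triangles: C(22, 3) = 1540.
Each occurs with probability p³ ≈ (0.6396)³ ≈ 2.616554e-01.
By linearity: E[X] = C(22, 3)·p³ ≈ 1540 · 2.616554e-01 ≈ 402.9494.
Since α = 1/2 < 1, p = c/n^{1/2} ≫ 1/n is above the triangle threshold p ~ 1/n. Asymptotically E[X] ~ (c³/6)·n^{3(1−α)} = (3³/6)·n^{1.5} → ∞; triangles are abundant w.h.p.

E[X] ≈ 402.9494; in regime p = Θ(1/n^{1/2}) E[X] diverges (above the triangle threshold p ~ 1/n).


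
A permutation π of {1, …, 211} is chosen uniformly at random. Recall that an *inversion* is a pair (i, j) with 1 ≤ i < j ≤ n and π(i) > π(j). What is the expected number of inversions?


Write X = Σ X_I over the C(211, 2) = 22155 pairs i < j, with X_I the indicator of one inversion.
There are 22155 indicators.
For each fixed pair i < j, the values π(i) and π(j) are two distinct elements of {1, …, 211} in uniformly random order; by symmetry P[π(i) > π(j)] = 1/2.
By linearity: E[X] = 22155 · (1/2) = C(211, 2) · (1/2) = 22155/2 = 22155/2 ≈ 11077.5000.

E[X] = 22155/2 = 11077.5000.


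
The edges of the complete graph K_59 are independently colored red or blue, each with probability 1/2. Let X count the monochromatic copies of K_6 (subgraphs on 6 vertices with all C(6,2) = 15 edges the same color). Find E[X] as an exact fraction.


Let X = Σ_S X_S over the C(59, 6) = 45057474 subsets S of size 6, where X_S = 1 if the K_6 on S is monochromatic.
For a fixed S, the K_6 on S has C(6, 2) = 15 edges. P[all 15 edges red] = (1/2)^15, and likewise for blue, so P[monochromatic] = 2·(1/2)^15 = 2^{1 − 15} = 1/16384.
By linearity of expectation: E[X] = C(59, 6) · 2^{1 − 15} = 45057474 · 1/16384 = 22528737/8192.
Numerically: E[X] ≈ 2750.0900.

E[X] = C(59,6)·2^(1−C(6,2)) = 22528737/8192 ≈ 2750.0900.


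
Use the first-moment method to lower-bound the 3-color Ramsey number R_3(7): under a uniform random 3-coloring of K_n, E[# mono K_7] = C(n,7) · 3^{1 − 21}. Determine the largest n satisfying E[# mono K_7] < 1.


We need C(n, 7) · 3^{1 − 21} < 1, i.e. C(n, 7) < 3^{21 − 1} = 3486784401.
Check values of n near the boundary:
  n = 77: C(77, 7) = 2404808340; 2404808340 < 3486784401? YES
  n = 78: C(78, 7) = 2641902120; 2641902120 < 3486784401? YES
  n = 79: C(79, 7) = 2898753715; 2898753715 < 3486784401? YES
  n = 80: C(80, 7) = 3176716400; 3176716400 < 3486784401? YES
  n = 81: C(81, 7) = 3477216600; 3477216600 < 3486784401? YES
  n = 82: C(82, 7) = 3801756816; 3801756816 < 3486784401? NO
  n = 83: C(83, 7) = 4151918628; 4151918628 < 3486784401? NO
The largest n with C(n, 7) < 3486784401 is n = 81 (where E[X] = 42928600/43046721 ≈ 0.99726). Hence R_3(7) > 81, i.e. R_3(7) ≥ 82.

Largest n = 81; hence R_3(7) > 81.
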